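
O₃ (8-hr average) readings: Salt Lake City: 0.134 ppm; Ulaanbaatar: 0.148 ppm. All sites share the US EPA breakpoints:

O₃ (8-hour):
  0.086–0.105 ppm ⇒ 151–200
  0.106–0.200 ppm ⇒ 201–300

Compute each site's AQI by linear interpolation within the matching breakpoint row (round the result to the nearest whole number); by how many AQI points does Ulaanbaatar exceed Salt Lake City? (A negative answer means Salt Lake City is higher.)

15

Salt Lake City: row 0.106–0.200 (AQI 201–300). (300−201)·(0.134−0.106)/(0.200−0.106) + 201 = 99·0.028/0.094 + 201 ≈ 230.49 → 230.
Ulaanbaatar 0.148: bracket 0.106–0.200 → index 201–300; slope 99/0.094, offset 0.042.
AQI = 201 + 99/0.094·0.042 ≈ 245.23 ⇒ 245.
AQIs: Salt Lake City=230, Ulaanbaatar=245. Ulaanbaatar (245) − Salt Lake City (230) = 15.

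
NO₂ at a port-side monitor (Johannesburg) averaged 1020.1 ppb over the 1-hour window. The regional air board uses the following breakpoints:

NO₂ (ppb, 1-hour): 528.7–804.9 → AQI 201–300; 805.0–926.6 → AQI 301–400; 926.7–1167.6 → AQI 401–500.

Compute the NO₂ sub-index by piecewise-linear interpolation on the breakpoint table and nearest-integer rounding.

439

NO₂ 1020.1: bracket 926.7–1167.6 → index 401–500; slope 99/240.9, offset 93.4.
AQI = 401 + 99/240.9·93.4 ≈ 439.38 ⇒ 439.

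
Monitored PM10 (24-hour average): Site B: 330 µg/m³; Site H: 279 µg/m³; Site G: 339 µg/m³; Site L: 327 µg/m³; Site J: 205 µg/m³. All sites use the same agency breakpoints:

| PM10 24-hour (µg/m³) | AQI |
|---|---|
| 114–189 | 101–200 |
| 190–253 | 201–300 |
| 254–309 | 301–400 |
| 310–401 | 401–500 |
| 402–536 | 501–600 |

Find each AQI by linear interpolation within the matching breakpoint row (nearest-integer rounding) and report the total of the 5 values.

Site B: row 310–401 (AQI 401–500). (500−401)·(330−310)/(401−310) + 401 = 99·20/91 + 401 ≈ 422.76 → 423.
Site H 279: bracket 254–309 → index 301–400; slope 99/55, offset 25.
AQI = 301 + 99/55·25 ≈ 346.00 ⇒ 346.
Site G: row 310–401 (AQI 401–500). (500−401)·(339−310)/(401−310) + 401 = 99·29/91 + 401 ≈ 432.55 → 433.
Site L: 327 ∈ [310, 401] ↔ index [401, 500].
401 + (327−310)·(500−401)/(401−310) = 401 + 17·99/91 ≈ 419.49, so AQI = 419.
Site J: row 190–253 (AQI 201–300). (300−201)·(205−190)/(253−190) + 201 = 99·15/63 + 201 ≈ 224.57 → 225.
AQIs: Site B=423, Site H=346, Site G=433, Site L=419, Site J=225. Sum = 423 + 346 + 433 + 419 + 225 = 1846.

1846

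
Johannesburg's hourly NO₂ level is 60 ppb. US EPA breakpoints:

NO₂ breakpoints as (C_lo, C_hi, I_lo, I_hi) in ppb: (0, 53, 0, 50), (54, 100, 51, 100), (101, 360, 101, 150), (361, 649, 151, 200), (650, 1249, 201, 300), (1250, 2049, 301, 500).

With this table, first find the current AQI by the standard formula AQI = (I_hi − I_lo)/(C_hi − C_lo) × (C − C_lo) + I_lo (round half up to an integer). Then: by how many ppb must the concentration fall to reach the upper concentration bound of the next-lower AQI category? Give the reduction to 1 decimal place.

NO₂: 60 lies in 54–100, so I_lo=51, I_hi=100, C_lo=54, C_hi=100.
(100−51)/(100−54) × (60−54) + 51 = 49/46 × 6 + 51 ≈ 57.39 → 57.
Current AQI 57 is in the Moderate range (51–100). The next-lower category tops out at AQI 50, whose upper concentration bound is 53 ppb.
Reduction needed = 60 − 53 = 7.0 ppb.

7.0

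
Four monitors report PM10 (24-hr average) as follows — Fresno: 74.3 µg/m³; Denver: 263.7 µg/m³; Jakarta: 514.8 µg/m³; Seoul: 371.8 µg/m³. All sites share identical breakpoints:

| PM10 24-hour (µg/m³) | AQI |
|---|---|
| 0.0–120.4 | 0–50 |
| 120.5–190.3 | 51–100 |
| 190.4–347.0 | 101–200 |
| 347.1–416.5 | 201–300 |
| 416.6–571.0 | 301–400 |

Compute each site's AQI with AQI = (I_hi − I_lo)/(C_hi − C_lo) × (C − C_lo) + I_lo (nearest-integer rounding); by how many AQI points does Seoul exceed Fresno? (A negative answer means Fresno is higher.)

Fresno: 74.3 ∈ [0.0, 120.4] ↔ index [0, 50].
0 + (74.3−0.0)·(50−0)/(120.4−0.0) = 0 + 74.3·50/120.4 ≈ 30.86, so AQI = 31.
Denver: 263.7 lies in 190.4–347.0, so I_lo=101, I_hi=200, C_lo=190.4, C_hi=347.0.
(200−101)/(347.0−190.4) × (263.7−190.4) + 101 = 99/156.6 × 73.3 + 101 ≈ 147.34 → 147.
Jakarta 514.8: bracket 416.6–571.0 → index 301–400; slope 99/154.4, offset 98.2.
AQI = 301 + 99/154.4·98.2 ≈ 363.97 ⇒ 364.
Seoul: 371.8 ∈ [347.1, 416.5] ↔ index [201, 300].
201 + (371.8−347.1)·(300−201)/(416.5−347.1) = 201 + 24.7·99/69.4 ≈ 236.23, so AQI = 236.
AQIs: Fresno=31, Denver=147, Jakarta=364, Seoul=236. Seoul (236) − Fresno (31) = 205.

205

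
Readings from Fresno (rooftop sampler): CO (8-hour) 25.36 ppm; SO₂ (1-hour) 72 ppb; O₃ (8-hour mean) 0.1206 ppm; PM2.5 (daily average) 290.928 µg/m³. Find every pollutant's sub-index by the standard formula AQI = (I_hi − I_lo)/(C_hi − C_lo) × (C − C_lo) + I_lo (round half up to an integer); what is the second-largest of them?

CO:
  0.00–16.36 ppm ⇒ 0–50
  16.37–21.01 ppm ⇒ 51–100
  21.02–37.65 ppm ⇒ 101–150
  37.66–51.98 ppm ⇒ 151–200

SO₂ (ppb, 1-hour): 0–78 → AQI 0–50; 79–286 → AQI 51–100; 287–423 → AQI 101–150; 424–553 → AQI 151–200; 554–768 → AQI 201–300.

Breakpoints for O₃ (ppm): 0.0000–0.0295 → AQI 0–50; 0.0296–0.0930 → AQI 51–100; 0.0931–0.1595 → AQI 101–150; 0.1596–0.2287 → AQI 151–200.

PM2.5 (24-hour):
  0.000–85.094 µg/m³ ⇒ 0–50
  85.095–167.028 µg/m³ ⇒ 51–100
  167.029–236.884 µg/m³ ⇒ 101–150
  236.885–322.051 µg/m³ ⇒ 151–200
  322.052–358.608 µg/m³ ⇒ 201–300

121

CO: 25.36 ∈ [21.02, 37.65] ↔ index [101, 150].
101 + (25.36−21.02)·(150−101)/(37.65−21.02) = 101 + 4.34·49/16.63 ≈ 113.79, so AQI = 114.
SO₂: row 0–78 (AQI 0–50). (50−0)·(72−0)/(78−0) + 0 = 50·72/78 + 0 ≈ 46.15 → 46.
O₃: 0.1206 lies in 0.0931–0.1595, so I_lo=101, I_hi=150, C_lo=0.0931, C_hi=0.1595.
(150−101)/(0.1595−0.0931) × (0.1206−0.0931) + 101 = 49/0.0664 × 0.0275 + 101 ≈ 121.29 → 121.
PM2.5: row 236.885–322.051 (AQI 151–200). (200−151)·(290.928−236.885)/(322.051−236.885) + 151 = 49·54.043/85.166 + 151 ≈ 182.09 → 182.
Sub-indices: CO→114, SO₂→46, O₃→121, PM2.5→182. Ranked high→low: 182, 121, 114, 46. Second-highest sub-index = 121.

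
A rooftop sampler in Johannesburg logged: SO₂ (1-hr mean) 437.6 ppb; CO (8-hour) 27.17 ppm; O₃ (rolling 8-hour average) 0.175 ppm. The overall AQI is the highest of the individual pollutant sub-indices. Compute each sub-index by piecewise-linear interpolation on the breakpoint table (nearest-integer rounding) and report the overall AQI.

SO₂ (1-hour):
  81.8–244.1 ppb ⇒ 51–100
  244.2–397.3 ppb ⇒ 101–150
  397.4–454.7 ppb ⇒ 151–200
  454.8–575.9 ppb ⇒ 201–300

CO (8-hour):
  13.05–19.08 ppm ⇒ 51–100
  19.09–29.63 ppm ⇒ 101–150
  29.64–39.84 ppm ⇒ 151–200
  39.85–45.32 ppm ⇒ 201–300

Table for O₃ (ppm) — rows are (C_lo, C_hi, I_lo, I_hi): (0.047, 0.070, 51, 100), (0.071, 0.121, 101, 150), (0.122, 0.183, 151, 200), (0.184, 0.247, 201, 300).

SO₂ 437.6: bracket 397.4–454.7 → index 151–200; slope 49/57.3, offset 40.2.
AQI = 151 + 49/57.3·40.2 ≈ 185.38 ⇒ 185.
CO 27.17: bracket 19.09–29.63 → index 101–150; slope 49/10.54, offset 8.08.
AQI = 101 + 49/10.54·8.08 ≈ 138.56 ⇒ 139.
O₃: 0.175 lies in 0.122–0.183, so I_lo=151, I_hi=200, C_lo=0.122, C_hi=0.183.
(200−151)/(0.183−0.122) × (0.175−0.122) + 151 = 49/0.061 × 0.053 + 151 ≈ 193.57 → 194.
Sub-indices: SO₂→185, CO→139, O₃→194. Overall AQI = max = 194; dominant pollutant is O₃.

194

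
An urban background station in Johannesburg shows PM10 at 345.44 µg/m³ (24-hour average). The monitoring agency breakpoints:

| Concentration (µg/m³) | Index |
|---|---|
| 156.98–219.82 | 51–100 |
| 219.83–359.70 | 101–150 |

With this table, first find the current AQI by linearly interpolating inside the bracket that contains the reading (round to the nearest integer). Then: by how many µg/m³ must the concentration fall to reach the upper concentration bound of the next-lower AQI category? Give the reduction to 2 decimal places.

PM10: row 219.83–359.70 (AQI 101–150). (150−101)·(345.44−219.83)/(359.70−219.83) + 101 = 49·125.61/139.87 + 101 ≈ 145.00 → 145.
Current AQI 145 is in the Unhealthy for Sensitive Groups range (101–150). The next-lower category tops out at AQI 100, whose upper concentration bound is 219.82 µg/m³.
Reduction needed = 345.44 − 219.82 = 125.62 µg/m³.

125.62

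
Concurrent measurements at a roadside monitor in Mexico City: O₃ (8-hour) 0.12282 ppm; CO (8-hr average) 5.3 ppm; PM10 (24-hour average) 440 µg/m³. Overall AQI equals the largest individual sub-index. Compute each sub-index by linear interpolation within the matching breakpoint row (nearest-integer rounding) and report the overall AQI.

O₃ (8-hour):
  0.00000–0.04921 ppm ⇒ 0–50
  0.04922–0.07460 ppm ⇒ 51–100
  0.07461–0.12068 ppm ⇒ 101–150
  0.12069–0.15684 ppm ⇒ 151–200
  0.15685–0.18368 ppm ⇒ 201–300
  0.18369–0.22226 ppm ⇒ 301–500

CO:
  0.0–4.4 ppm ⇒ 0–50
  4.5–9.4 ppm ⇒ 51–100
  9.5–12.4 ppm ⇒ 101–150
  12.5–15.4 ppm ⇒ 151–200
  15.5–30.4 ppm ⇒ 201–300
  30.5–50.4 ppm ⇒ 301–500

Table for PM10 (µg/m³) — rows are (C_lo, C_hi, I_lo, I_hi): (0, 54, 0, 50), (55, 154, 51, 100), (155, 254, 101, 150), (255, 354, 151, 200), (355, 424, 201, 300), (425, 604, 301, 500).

O₃ 0.12282: bracket 0.12069–0.15684 → index 151–200; slope 49/0.03615, offset 0.00213.
AQI = 151 + 49/0.03615·0.00213 ≈ 153.89 ⇒ 154.
CO: 5.3 lies in 4.5–9.4, so I_lo=51, I_hi=100, C_lo=4.5, C_hi=9.4.
(100−51)/(9.4−4.5) × (5.3−4.5) + 51 = 49/4.9 × 0.8 + 51 ≈ 59.00 → 59.
PM10: 440 lies in 425–604, so I_lo=301, I_hi=500, C_lo=425, C_hi=604.
(500−301)/(604−425) × (440−425) + 301 = 199/179 × 15 + 301 ≈ 317.68 → 318.
Sub-indices: O₃→154, CO→59, PM10→318. Overall AQI = max = 318; dominant pollutant is PM10.

318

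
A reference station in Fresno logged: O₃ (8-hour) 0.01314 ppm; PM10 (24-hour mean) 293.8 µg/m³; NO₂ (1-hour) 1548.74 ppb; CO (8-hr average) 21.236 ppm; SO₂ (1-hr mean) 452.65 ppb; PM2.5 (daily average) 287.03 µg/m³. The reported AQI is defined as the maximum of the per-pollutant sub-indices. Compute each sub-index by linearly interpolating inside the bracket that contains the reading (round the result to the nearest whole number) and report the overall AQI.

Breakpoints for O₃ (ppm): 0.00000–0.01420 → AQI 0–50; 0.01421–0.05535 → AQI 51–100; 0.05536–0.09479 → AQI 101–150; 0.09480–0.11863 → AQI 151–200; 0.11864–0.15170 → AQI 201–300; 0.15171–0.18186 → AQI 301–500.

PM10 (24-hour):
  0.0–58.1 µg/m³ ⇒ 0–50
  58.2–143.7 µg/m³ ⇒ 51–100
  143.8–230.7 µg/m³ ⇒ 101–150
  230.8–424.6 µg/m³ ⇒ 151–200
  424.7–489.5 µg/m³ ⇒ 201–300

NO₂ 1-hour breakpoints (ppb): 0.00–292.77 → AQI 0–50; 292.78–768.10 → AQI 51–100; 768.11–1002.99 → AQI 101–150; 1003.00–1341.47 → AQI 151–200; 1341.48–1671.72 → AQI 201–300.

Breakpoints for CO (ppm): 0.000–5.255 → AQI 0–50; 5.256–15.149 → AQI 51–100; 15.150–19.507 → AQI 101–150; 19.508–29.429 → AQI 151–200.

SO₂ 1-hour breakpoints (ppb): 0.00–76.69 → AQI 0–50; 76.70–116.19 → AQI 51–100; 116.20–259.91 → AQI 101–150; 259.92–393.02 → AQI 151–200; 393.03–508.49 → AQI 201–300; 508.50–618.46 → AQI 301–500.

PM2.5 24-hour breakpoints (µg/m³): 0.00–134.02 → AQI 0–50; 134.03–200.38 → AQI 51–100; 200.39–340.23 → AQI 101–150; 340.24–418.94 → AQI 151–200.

O₃: 0.01314 ∈ [0.00000, 0.01420] ↔ index [0, 50].
0 + (0.01314−0.00000)·(50−0)/(0.01420−0.00000) = 0 + 0.01314·50/0.01420 ≈ 46.27, so AQI = 46.
PM10 293.8: bracket 230.8–424.6 → index 151–200; slope 49/193.8, offset 63.0.
AQI = 151 + 49/193.8·63.0 ≈ 166.93 ⇒ 167.
NO₂: 1548.74 ∈ [1341.48, 1671.72] ↔ index [201, 300].
201 + (1548.74−1341.48)·(300−201)/(1671.72−1341.48) = 201 + 207.26·99/330.24 ≈ 263.13, so AQI = 263.
CO: row 19.508–29.429 (AQI 151–200). (200−151)·(21.236−19.508)/(29.429−19.508) + 151 = 49·1.728/9.921 + 151 ≈ 159.53 → 160.
SO₂ 452.65: bracket 393.03–508.49 → index 201–300; slope 99/115.46, offset 59.62.
AQI = 201 + 99/115.46·59.62 ≈ 252.12 ⇒ 252.
PM2.5: 287.03 lies in 200.39–340.23, so I_lo=101, I_hi=150, C_lo=200.39, C_hi=340.23.
(150−101)/(340.23−200.39) × (287.03−200.39) + 101 = 49/139.84 × 86.64 + 101 ≈ 131.36 → 131.
Sub-indices: O₃→46, PM10→167, NO₂→263, CO→160, SO₂→252, PM2.5→131. Overall AQI = max = 263; dominant pollutant is NO₂.
AQI 263: Very Unhealthy.

263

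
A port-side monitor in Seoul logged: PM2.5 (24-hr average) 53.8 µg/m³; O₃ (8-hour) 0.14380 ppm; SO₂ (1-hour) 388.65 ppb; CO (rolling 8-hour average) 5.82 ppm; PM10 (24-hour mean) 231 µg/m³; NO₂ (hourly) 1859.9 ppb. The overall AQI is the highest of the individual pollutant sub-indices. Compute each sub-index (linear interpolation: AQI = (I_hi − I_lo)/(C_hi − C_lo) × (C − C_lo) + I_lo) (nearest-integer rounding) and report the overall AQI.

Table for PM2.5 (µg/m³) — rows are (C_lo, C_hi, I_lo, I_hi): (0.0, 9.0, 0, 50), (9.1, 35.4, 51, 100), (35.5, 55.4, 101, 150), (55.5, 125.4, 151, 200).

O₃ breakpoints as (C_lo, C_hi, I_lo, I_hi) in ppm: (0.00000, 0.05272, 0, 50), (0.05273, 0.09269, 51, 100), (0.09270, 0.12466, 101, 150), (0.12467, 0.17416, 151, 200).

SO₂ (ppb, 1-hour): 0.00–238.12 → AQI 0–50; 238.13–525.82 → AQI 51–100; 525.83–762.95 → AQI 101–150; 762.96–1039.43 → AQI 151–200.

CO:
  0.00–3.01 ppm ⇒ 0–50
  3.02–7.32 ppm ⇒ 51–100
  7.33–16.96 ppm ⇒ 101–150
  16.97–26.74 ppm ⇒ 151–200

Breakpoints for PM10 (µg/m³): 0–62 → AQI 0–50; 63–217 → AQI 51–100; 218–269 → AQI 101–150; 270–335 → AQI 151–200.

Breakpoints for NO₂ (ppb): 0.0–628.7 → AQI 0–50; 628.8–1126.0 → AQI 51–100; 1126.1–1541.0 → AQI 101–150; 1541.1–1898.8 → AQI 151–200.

PM2.5: 53.8 lies in 35.5–55.4, so I_lo=101, I_hi=150, C_lo=35.5, C_hi=55.4.
(150−101)/(55.4−35.5) × (53.8−35.5) + 101 = 49/19.9 × 18.3 + 101 ≈ 146.06 → 146.
O₃: row 0.12467–0.17416 (AQI 151–200). (200−151)·(0.14380−0.12467)/(0.17416−0.12467) + 151 = 49·0.01913/0.04949 + 151 ≈ 169.94 → 170.
SO₂: 388.65 ∈ [238.13, 525.82] ↔ index [51, 100].
51 + (388.65−238.13)·(100−51)/(525.82−238.13) = 51 + 150.52·49/287.69 ≈ 76.64, so AQI = 77.
CO: 5.82 lies in 3.02–7.32, so I_lo=51, I_hi=100, C_lo=3.02, C_hi=7.32.
(100−51)/(7.32−3.02) × (5.82−3.02) + 51 = 49/4.30 × 2.80 + 51 ≈ 82.91 → 83.
PM10: 231 lies in 218–269, so I_lo=101, I_hi=150, C_lo=218, C_hi=269.
(150−101)/(269−218) × (231−218) + 101 = 49/51 × 13 + 101 ≈ 113.49 → 113.
NO₂ 1859.9: bracket 1541.1–1898.8 → index 151–200; slope 49/357.7, offset 318.8.
AQI = 151 + 49/357.7·318.8 ≈ 194.67 ⇒ 195.
Sub-indices: PM2.5→146, O₃→170, SO₂→77, CO→83, PM10→113, NO₂→195. Overall AQI = max = 195; dominant pollutant is NO₂.

195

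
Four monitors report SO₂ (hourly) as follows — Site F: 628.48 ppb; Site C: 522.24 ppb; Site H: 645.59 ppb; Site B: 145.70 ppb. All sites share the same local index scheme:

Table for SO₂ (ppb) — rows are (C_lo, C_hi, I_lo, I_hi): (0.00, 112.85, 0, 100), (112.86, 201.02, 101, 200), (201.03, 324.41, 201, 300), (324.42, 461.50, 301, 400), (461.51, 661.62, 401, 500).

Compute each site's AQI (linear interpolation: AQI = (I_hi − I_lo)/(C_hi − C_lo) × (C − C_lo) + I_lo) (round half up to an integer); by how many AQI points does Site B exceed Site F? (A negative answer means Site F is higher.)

Site F: row 461.51–661.62 (AQI 401–500). (500−401)·(628.48−461.51)/(661.62−461.51) + 401 = 99·166.97/200.11 + 401 ≈ 483.60 → 484.
Site C 522.24: bracket 461.51–661.62 → index 401–500; slope 99/200.11, offset 60.73.
AQI = 401 + 99/200.11·60.73 ≈ 431.04 ⇒ 431.
Site H: 645.59 lies in 461.51–661.62, so I_lo=401, I_hi=500, C_lo=461.51, C_hi=661.62.
(500−401)/(661.62−461.51) × (645.59−461.51) + 401 = 99/200.11 × 184.08 + 401 ≈ 492.07 → 492.
Site B 145.70: bracket 112.86–201.02 → index 101–200; slope 99/88.16, offset 32.84.
AQI = 101 + 99/88.16·32.84 ≈ 137.88 ⇒ 138.
AQIs: Site F=484, Site C=431, Site H=492, Site B=138. Site B (138) − Site F (484) = -346.

-346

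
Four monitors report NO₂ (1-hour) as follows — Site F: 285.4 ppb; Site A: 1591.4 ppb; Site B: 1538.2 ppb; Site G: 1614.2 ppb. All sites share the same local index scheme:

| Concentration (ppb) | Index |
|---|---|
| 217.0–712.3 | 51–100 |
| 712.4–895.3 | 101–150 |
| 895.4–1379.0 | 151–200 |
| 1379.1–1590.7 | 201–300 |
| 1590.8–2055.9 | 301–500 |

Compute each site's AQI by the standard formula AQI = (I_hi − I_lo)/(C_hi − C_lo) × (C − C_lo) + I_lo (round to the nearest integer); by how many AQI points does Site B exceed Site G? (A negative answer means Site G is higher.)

Site F 285.4: bracket 217.0–712.3 → index 51–100; slope 49/495.3, offset 68.4.
AQI = 51 + 49/495.3·68.4 ≈ 57.77 ⇒ 58.
Site A: 1591.4 lies in 1590.8–2055.9, so I_lo=301, I_hi=500, C_lo=1590.8, C_hi=2055.9.
(500−301)/(2055.9−1590.8) × (1591.4−1590.8) + 301 = 199/465.1 × 0.6 + 301 ≈ 301.26 → 301.
Site B 1538.2: bracket 1379.1–1590.7 → index 201–300; slope 99/211.6, offset 159.1.
AQI = 201 + 99/211.6·159.1 ≈ 275.44 ⇒ 275.
Site G: row 1590.8–2055.9 (AQI 301–500). (500−301)·(1614.2−1590.8)/(2055.9−1590.8) + 301 = 199·23.4/465.1 + 301 ≈ 311.01 → 311.
AQIs: Site F=58, Site A=301, Site B=275, Site G=311. Site B (275) − Site G (311) = -36.

-36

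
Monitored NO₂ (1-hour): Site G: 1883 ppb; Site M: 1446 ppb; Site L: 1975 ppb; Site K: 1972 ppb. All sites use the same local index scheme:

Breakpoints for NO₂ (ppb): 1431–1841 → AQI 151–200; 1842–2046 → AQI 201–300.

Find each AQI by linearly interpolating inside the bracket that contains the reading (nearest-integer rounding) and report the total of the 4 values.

904

Site G: row 1842–2046 (AQI 201–300). (300−201)·(1883−1842)/(2046−1842) + 201 = 99·41/204 + 201 ≈ 220.90 → 221.
Site M 1446: bracket 1431–1841 → index 151–200; slope 49/410, offset 15.
AQI = 151 + 49/410·15 ≈ 152.79 ⇒ 153.
Site L: row 1842–2046 (AQI 201–300). (300−201)·(1975−1842)/(2046−1842) + 201 = 99·133/204 + 201 ≈ 265.54 → 266.
Site K: 1972 lies in 1842–2046, so I_lo=201, I_hi=300, C_lo=1842, C_hi=2046.
(300−201)/(2046−1842) × (1972−1842) + 201 = 99/204 × 130 + 201 ≈ 264.09 → 264.
AQIs: Site G=221, Site M=153, Site L=266, Site K=264. Sum = 221 + 153 + 266 + 264 = 904.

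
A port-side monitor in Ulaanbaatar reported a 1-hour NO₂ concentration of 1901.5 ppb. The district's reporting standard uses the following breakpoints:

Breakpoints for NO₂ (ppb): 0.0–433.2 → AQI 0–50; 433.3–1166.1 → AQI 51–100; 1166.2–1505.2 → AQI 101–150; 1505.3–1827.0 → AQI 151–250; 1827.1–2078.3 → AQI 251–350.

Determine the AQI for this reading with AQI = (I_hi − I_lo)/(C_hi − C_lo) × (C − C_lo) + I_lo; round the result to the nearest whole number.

280

NO₂: 1901.5 ∈ [1827.1, 2078.3] ↔ index [251, 350].
251 + (1901.5−1827.1)·(350−251)/(2078.3−1827.1) = 251 + 74.4·99/251.2 ≈ 280.32, so AQI = 280.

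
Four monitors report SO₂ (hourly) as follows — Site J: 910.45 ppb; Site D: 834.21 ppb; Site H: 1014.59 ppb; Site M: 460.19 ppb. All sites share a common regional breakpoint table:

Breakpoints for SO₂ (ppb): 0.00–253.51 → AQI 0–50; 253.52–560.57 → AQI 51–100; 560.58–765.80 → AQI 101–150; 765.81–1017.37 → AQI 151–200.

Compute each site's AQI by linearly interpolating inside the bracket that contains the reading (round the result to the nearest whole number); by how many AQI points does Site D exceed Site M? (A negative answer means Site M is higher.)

Site J: 910.45 ∈ [765.81, 1017.37] ↔ index [151, 200].
151 + (910.45−765.81)·(200−151)/(1017.37−765.81) = 151 + 144.64·49/251.56 ≈ 179.17, so AQI = 179.
Site D 834.21: bracket 765.81–1017.37 → index 151–200; slope 49/251.56, offset 68.40.
AQI = 151 + 49/251.56·68.40 ≈ 164.32 ⇒ 164.
Site H: 1014.59 ∈ [765.81, 1017.37] ↔ index [151, 200].
151 + (1014.59−765.81)·(200−151)/(1017.37−765.81) = 151 + 248.78·49/251.56 ≈ 199.46, so AQI = 199.
Site M: 460.19 ∈ [253.52, 560.57] ↔ index [51, 100].
51 + (460.19−253.52)·(100−51)/(560.57−253.52) = 51 + 206.67·49/307.05 ≈ 83.98, so AQI = 84.
AQIs: Site J=179, Site D=164, Site H=199, Site M=84. Site D (164) − Site M (84) = 80.

80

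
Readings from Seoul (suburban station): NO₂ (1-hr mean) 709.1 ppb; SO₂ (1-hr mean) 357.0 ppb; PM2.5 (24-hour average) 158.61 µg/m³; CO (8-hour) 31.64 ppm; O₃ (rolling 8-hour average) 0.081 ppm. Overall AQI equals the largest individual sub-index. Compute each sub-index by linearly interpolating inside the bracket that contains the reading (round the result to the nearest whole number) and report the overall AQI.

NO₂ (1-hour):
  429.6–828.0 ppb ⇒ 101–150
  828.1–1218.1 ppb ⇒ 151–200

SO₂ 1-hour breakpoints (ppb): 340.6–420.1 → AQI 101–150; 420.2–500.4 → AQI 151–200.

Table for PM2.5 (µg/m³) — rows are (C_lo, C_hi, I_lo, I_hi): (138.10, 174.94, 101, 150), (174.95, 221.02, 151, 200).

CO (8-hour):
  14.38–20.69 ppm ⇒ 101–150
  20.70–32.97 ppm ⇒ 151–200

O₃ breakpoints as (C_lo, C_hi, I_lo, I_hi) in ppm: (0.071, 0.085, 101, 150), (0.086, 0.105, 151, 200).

195

NO₂ 709.1: bracket 429.6–828.0 → index 101–150; slope 49/398.4, offset 279.5.
AQI = 101 + 49/398.4·279.5 ≈ 135.38 ⇒ 135.
SO₂: row 340.6–420.1 (AQI 101–150). (150−101)·(357.0−340.6)/(420.1−340.6) + 101 = 49·16.4/79.5 + 101 ≈ 111.11 → 111.
PM2.5: 158.61 lies in 138.10–174.94, so I_lo=101, I_hi=150, C_lo=138.10, C_hi=174.94.
(150−101)/(174.94−138.10) × (158.61−138.10) + 101 = 49/36.84 × 20.51 + 101 ≈ 128.28 → 128.
CO: row 20.70–32.97 (AQI 151–200). (200−151)·(31.64−20.70)/(32.97−20.70) + 151 = 49·10.94/12.27 + 151 ≈ 194.69 → 195.
O₃: 0.081 ∈ [0.071, 0.085] ↔ index [101, 150].
101 + (0.081−0.071)·(150−101)/(0.085−0.071) = 101 + 0.010·49/0.014 ≈ 136.00, so AQI = 136.
Sub-indices: NO₂→135, SO₂→111, PM2.5→128, CO→195, O₃→136. Overall AQI = max = 195; dominant pollutant is CO.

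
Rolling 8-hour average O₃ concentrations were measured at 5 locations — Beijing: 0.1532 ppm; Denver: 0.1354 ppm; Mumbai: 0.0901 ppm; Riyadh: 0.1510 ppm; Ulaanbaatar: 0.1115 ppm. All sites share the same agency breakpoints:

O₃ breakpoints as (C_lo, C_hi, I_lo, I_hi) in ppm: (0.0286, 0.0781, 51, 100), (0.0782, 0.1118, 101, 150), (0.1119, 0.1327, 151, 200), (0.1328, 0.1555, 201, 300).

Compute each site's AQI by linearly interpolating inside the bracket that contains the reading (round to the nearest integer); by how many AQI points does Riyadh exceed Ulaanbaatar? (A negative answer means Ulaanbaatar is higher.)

Beijing: 0.1532 lies in 0.1328–0.1555, so I_lo=201, I_hi=300, C_lo=0.1328, C_hi=0.1555.
(300−201)/(0.1555−0.1328) × (0.1532−0.1328) + 201 = 99/0.0227 × 0.0204 + 201 ≈ 289.97 → 290.
Denver 0.1354: bracket 0.1328–0.1555 → index 201–300; slope 99/0.0227, offset 0.0026.
AQI = 201 + 99/0.0227·0.0026 ≈ 212.34 ⇒ 212.
Mumbai 0.0901: bracket 0.0782–0.1118 → index 101–150; slope 49/0.0336, offset 0.0119.
AQI = 101 + 49/0.0336·0.0119 ≈ 118.35 ⇒ 118.
Riyadh: 0.1510 ∈ [0.1328, 0.1555] ↔ index [201, 300].
201 + (0.1510−0.1328)·(300−201)/(0.1555−0.1328) = 201 + 0.0182·99/0.0227 ≈ 280.37, so AQI = 280.
Ulaanbaatar 0.1115: bracket 0.0782–0.1118 → index 101–150; slope 49/0.0336, offset 0.0333.
AQI = 101 + 49/0.0336·0.0333 ≈ 149.56 ⇒ 150.
AQIs: Beijing=290, Denver=212, Mumbai=118, Riyadh=280, Ulaanbaatar=150. Riyadh (280) − Ulaanbaatar (150) = 130.

130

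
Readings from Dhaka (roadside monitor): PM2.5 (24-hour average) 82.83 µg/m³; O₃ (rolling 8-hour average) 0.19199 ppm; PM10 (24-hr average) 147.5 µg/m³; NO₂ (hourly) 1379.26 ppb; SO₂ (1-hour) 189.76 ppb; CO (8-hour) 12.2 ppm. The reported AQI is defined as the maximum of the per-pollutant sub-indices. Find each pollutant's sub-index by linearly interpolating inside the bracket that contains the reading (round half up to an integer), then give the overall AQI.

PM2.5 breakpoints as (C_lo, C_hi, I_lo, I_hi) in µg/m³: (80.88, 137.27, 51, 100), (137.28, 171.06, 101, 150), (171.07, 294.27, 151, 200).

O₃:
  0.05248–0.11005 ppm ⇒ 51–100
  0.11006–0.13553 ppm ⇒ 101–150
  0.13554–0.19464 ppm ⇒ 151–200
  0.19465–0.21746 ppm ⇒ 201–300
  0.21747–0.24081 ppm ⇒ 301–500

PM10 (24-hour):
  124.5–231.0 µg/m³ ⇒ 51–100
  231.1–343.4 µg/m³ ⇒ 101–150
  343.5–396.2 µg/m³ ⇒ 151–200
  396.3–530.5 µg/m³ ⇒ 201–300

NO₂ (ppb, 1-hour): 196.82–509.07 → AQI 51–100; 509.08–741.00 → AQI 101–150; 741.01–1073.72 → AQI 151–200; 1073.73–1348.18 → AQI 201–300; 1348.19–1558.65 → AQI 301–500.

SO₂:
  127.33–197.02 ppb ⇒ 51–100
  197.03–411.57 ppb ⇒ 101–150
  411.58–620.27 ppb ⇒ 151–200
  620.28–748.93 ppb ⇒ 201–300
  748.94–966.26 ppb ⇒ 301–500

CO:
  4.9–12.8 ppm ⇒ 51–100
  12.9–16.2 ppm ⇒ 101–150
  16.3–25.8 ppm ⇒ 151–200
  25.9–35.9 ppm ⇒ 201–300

330

PM2.5: 82.83 lies in 80.88–137.27, so I_lo=51, I_hi=100, C_lo=80.88, C_hi=137.27.
(100−51)/(137.27−80.88) × (82.83−80.88) + 51 = 49/56.39 × 1.95 + 51 ≈ 52.69 → 53.
O₃: 0.19199 ∈ [0.13554, 0.19464] ↔ index [151, 200].
151 + (0.19199−0.13554)·(200−151)/(0.19464−0.13554) = 151 + 0.05645·49/0.05910 ≈ 197.80, so AQI = 198.
PM10: 147.5 lies in 124.5–231.0, so I_lo=51, I_hi=100, C_lo=124.5, C_hi=231.0.
(100−51)/(231.0−124.5) × (147.5−124.5) + 51 = 49/106.5 × 23.0 + 51 ≈ 61.58 → 62.
NO₂ 1379.26: bracket 1348.19–1558.65 → index 301–500; slope 199/210.46, offset 31.07.
AQI = 301 + 199/210.46·31.07 ≈ 330.38 ⇒ 330.
SO₂: row 127.33–197.02 (AQI 51–100). (100−51)·(189.76−127.33)/(197.02−127.33) + 51 = 49·62.43/69.69 + 51 ≈ 94.90 → 95.
CO 12.2: bracket 4.9–12.8 → index 51–100; slope 49/7.9, offset 7.3.
AQI = 51 + 49/7.9·7.3 ≈ 96.28 ⇒ 96.
Sub-indices: PM2.5→53, O₃→198, PM10→62, NO₂→330, SO₂→95, CO→96. Overall AQI = max = 330; dominant pollutant is NO₂.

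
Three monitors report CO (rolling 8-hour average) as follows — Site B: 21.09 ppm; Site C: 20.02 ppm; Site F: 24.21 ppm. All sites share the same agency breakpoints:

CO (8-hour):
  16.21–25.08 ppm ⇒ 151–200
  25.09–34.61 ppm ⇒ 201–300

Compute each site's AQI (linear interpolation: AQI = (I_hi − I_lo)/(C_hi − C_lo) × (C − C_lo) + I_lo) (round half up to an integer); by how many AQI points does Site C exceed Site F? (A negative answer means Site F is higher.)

Site B: 21.09 ∈ [16.21, 25.08] ↔ index [151, 200].
151 + (21.09−16.21)·(200−151)/(25.08−16.21) = 151 + 4.88·49/8.87 ≈ 177.96, so AQI = 178.
Site C: row 16.21–25.08 (AQI 151–200). (200−151)·(20.02−16.21)/(25.08−16.21) + 151 = 49·3.81/8.87 + 151 ≈ 172.05 → 172.
Site F: 24.21 lies in 16.21–25.08, so I_lo=151, I_hi=200, C_lo=16.21, C_hi=25.08.
(200−151)/(25.08−16.21) × (24.21−16.21) + 151 = 49/8.87 × 8.00 + 151 ≈ 195.19 → 195.
AQIs: Site B=178, Site C=172, Site F=195. Site C (172) − Site F (195) = -23.

-23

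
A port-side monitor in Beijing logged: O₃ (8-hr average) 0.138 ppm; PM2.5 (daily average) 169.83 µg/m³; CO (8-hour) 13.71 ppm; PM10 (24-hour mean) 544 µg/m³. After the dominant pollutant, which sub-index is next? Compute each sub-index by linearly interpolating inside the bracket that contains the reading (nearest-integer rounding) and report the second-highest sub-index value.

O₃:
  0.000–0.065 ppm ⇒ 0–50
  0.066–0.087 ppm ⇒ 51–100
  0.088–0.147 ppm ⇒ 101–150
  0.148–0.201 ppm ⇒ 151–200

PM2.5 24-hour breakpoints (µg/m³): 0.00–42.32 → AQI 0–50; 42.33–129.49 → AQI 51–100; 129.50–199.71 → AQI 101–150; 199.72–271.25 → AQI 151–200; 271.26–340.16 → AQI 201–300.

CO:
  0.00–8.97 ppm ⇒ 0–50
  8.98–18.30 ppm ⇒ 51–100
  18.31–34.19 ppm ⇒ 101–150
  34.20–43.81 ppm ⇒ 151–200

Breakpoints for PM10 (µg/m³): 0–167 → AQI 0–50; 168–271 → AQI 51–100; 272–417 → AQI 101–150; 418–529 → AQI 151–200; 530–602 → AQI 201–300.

O₃: 0.138 ∈ [0.088, 0.147] ↔ index [101, 150].
101 + (0.138−0.088)·(150−101)/(0.147−0.088) = 101 + 0.050·49/0.059 ≈ 142.53, so AQI = 143.
PM2.5: 169.83 lies in 129.50–199.71, so I_lo=101, I_hi=150, C_lo=129.50, C_hi=199.71.
(150−101)/(199.71−129.50) × (169.83−129.50) + 101 = 49/70.21 × 40.33 + 101 ≈ 129.15 → 129.
CO: row 8.98–18.30 (AQI 51–100). (100−51)·(13.71−8.98)/(18.30−8.98) + 51 = 49·4.73/9.32 + 51 ≈ 75.87 → 76.
PM10 544: bracket 530–602 → index 201–300; slope 99/72, offset 14.
AQI = 201 + 99/72·14 ≈ 220.25 ⇒ 220.
Sub-indices: O₃→143, PM2.5→129, CO→76, PM10→220. Ranked high→low: 220, 143, 129, 76. Second-highest sub-index = 143.

143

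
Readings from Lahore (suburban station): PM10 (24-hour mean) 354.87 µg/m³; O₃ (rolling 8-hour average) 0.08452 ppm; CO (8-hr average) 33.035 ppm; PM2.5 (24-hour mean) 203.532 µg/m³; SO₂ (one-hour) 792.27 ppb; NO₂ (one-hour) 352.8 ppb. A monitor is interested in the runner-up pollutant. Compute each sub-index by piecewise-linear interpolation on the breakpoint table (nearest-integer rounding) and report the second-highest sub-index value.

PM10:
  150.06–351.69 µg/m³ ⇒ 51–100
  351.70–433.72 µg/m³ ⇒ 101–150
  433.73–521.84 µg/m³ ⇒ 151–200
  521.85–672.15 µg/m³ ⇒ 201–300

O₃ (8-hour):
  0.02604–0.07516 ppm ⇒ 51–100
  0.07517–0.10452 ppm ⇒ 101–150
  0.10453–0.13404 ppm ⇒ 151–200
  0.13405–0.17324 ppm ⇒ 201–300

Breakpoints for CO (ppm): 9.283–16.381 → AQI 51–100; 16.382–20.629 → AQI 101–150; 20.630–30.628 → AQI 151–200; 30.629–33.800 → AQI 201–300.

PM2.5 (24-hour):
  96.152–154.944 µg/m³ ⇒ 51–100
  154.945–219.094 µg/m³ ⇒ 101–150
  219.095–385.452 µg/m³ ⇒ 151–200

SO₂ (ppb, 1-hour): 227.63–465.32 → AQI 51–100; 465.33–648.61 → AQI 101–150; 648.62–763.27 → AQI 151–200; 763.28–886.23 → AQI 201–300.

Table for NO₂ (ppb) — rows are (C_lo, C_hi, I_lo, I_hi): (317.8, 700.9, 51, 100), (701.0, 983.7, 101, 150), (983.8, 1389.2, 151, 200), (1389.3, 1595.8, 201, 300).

224

PM10 354.87: bracket 351.70–433.72 → index 101–150; slope 49/82.02, offset 3.17.
AQI = 101 + 49/82.02·3.17 ≈ 102.89 ⇒ 103.
O₃: 0.08452 lies in 0.07517–0.10452, so I_lo=101, I_hi=150, C_lo=0.07517, C_hi=0.10452.
(150−101)/(0.10452−0.07517) × (0.08452−0.07517) + 101 = 49/0.02935 × 0.00935 + 101 ≈ 116.61 → 117.
CO: row 30.629–33.800 (AQI 201–300). (300−201)·(33.035−30.629)/(33.800−30.629) + 201 = 99·2.406/3.171 + 201 ≈ 276.12 → 276.
PM2.5: row 154.945–219.094 (AQI 101–150). (150−101)·(203.532−154.945)/(219.094−154.945) + 101 = 49·48.587/64.149 + 101 ≈ 138.11 → 138.
SO₂: row 763.28–886.23 (AQI 201–300). (300−201)·(792.27−763.28)/(886.23−763.28) + 201 = 99·28.99/122.95 + 201 ≈ 224.34 → 224.
NO₂: 352.8 lies in 317.8–700.9, so I_lo=51, I_hi=100, C_lo=317.8, C_hi=700.9.
(100−51)/(700.9−317.8) × (352.8−317.8) + 51 = 49/383.1 × 35.0 + 51 ≈ 55.48 → 55.
Sub-indices: PM10→103, O₃→117, CO→276, PM2.5→138, SO₂→224, NO₂→55. Ranked high→low: 276, 224, 138, 117, 103, 55. Second-highest sub-index = 224.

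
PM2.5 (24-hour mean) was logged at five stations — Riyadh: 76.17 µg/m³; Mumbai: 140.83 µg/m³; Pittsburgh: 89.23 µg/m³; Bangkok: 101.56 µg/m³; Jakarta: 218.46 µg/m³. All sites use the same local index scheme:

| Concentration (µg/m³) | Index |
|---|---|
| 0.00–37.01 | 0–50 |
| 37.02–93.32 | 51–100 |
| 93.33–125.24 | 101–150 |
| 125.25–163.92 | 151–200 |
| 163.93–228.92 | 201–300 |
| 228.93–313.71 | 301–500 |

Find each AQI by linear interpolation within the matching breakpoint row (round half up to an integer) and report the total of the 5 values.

Riyadh: 76.17 ∈ [37.02, 93.32] ↔ index [51, 100].
51 + (76.17−37.02)·(100−51)/(93.32−37.02) = 51 + 39.15·49/56.30 ≈ 85.07, so AQI = 85.
Mumbai 140.83: bracket 125.25–163.92 → index 151–200; slope 49/38.67, offset 15.58.
AQI = 151 + 49/38.67·15.58 ≈ 170.74 ⇒ 171.
Pittsburgh: 89.23 ∈ [37.02, 93.32] ↔ index [51, 100].
51 + (89.23−37.02)·(100−51)/(93.32−37.02) = 51 + 52.21·49/56.30 ≈ 96.44, so AQI = 96.
Bangkok: row 93.33–125.24 (AQI 101–150). (150−101)·(101.56−93.33)/(125.24−93.33) + 101 = 49·8.23/31.91 + 101 ≈ 113.64 → 114.
Jakarta 218.46: bracket 163.93–228.92 → index 201–300; slope 99/64.99, offset 54.53.
AQI = 201 + 99/64.99·54.53 ≈ 284.07 ⇒ 284.
AQIs: Riyadh=85, Mumbai=171, Pittsburgh=96, Bangkok=114, Jakarta=284. Sum = 85 + 171 + 96 + 114 + 284 = 750.

750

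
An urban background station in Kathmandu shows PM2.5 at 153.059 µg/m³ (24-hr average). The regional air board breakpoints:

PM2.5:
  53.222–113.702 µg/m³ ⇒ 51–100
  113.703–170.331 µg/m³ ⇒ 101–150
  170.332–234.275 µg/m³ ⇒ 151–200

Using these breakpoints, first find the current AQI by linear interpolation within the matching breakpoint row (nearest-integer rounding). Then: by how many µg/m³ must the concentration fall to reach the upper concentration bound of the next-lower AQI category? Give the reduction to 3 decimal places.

39.357

PM2.5: row 113.703–170.331 (AQI 101–150). (150−101)·(153.059−113.703)/(170.331−113.703) + 101 = 49·39.356/56.628 + 101 ≈ 135.05 → 135.
Current AQI 135 is in the Unhealthy for Sensitive Groups range (101–150). The next-lower category tops out at AQI 100, whose upper concentration bound is 113.702 µg/m³.
Reduction needed = 153.059 − 113.702 = 39.357 µg/m³.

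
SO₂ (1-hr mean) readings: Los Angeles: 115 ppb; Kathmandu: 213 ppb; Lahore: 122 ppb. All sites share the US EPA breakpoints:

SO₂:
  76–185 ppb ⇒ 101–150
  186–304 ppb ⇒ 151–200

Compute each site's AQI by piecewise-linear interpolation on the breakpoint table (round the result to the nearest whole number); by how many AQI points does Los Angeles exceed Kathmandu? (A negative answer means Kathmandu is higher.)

-43

Los Angeles: 115 lies in 76–185, so I_lo=101, I_hi=150, C_lo=76, C_hi=185.
(150−101)/(185−76) × (115−76) + 101 = 49/109 × 39 + 101 ≈ 118.53 → 119.
Kathmandu: row 186–304 (AQI 151–200). (200−151)·(213−186)/(304−186) + 151 = 49·27/118 + 151 ≈ 162.21 → 162.
Lahore: 122 lies in 76–185, so I_lo=101, I_hi=150, C_lo=76, C_hi=185.
(150−101)/(185−76) × (122−76) + 101 = 49/109 × 46 + 101 ≈ 121.68 → 122.
AQIs: Los Angeles=119, Kathmandu=162, Lahore=122. Los Angeles (119) − Kathmandu (162) = -43.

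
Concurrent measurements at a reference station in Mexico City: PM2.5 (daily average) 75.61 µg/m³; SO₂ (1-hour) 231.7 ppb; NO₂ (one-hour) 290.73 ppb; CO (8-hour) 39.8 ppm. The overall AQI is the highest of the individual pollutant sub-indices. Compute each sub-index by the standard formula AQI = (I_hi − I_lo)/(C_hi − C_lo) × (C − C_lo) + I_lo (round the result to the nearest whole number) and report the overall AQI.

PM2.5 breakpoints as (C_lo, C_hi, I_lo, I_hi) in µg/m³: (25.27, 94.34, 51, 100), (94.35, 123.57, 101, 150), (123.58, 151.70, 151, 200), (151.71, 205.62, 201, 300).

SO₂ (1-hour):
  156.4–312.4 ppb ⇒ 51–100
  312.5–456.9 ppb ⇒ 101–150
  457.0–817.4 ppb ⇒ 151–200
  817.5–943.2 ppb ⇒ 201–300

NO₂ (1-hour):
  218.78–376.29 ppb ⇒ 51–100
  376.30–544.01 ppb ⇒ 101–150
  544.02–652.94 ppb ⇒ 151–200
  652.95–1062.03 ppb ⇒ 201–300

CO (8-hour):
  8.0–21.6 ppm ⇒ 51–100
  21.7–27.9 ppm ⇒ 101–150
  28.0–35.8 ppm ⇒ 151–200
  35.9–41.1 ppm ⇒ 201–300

275

PM2.5 75.61: bracket 25.27–94.34 → index 51–100; slope 49/69.07, offset 50.34.
AQI = 51 + 49/69.07·50.34 ≈ 86.71 ⇒ 87.
SO₂: 231.7 ∈ [156.4, 312.4] ↔ index [51, 100].
51 + (231.7−156.4)·(100−51)/(312.4−156.4) = 51 + 75.3·49/156.0 ≈ 74.65, so AQI = 75.
NO₂: 290.73 ∈ [218.78, 376.29] ↔ index [51, 100].
51 + (290.73−218.78)·(100−51)/(376.29−218.78) = 51 + 71.95·49/157.51 ≈ 73.38, so AQI = 73.
CO: row 35.9–41.1 (AQI 201–300). (300−201)·(39.8−35.9)/(41.1−35.9) + 201 = 99·3.9/5.2 + 201 ≈ 275.25 → 275.
Sub-indices: PM2.5→87, SO₂→75, NO₂→73, CO→275. Overall AQI = max = 275; dominant pollutant is CO.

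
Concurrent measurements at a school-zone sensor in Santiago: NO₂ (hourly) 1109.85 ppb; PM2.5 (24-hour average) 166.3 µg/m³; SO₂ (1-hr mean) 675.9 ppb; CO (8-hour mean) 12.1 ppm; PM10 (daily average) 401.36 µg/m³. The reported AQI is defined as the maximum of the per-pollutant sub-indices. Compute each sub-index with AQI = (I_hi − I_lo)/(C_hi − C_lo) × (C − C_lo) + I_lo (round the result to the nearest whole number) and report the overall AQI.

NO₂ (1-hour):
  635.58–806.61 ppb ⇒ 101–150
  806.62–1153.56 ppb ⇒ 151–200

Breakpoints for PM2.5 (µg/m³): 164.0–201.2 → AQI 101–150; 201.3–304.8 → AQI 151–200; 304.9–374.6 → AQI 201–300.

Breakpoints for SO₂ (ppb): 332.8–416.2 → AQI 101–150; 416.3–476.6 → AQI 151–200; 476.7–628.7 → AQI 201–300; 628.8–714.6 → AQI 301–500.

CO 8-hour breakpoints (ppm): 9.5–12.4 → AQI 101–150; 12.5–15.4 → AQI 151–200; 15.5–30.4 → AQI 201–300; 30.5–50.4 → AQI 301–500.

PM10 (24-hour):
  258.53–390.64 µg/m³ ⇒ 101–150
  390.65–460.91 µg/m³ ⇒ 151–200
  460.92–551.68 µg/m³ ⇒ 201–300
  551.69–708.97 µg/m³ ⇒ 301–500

410

NO₂: 1109.85 lies in 806.62–1153.56, so I_lo=151, I_hi=200, C_lo=806.62, C_hi=1153.56.
(200−151)/(1153.56−806.62) × (1109.85−806.62) + 151 = 49/346.94 × 303.23 + 151 ≈ 193.83 → 194.
PM2.5: row 164.0–201.2 (AQI 101–150). (150−101)·(166.3−164.0)/(201.2−164.0) + 101 = 49·2.3/37.2 + 101 ≈ 104.03 → 104.
SO₂ 675.9: bracket 628.8–714.6 → index 301–500; slope 199/85.8, offset 47.1.
AQI = 301 + 199/85.8·47.1 ≈ 410.24 ⇒ 410.
CO: row 9.5–12.4 (AQI 101–150). (150−101)·(12.1−9.5)/(12.4−9.5) + 101 = 49·2.6/2.9 + 101 ≈ 144.93 → 145.
PM10: 401.36 lies in 390.65–460.91, so I_lo=151, I_hi=200, C_lo=390.65, C_hi=460.91.
(200−151)/(460.91−390.65) × (401.36−390.65) + 151 = 49/70.26 × 10.71 + 151 ≈ 158.47 → 158.
Sub-indices: NO₂→194, PM2.5→104, SO₂→410, CO→145, PM10→158. Overall AQI = max = 410; dominant pollutant is SO₂.
AQI 410: Hazardous.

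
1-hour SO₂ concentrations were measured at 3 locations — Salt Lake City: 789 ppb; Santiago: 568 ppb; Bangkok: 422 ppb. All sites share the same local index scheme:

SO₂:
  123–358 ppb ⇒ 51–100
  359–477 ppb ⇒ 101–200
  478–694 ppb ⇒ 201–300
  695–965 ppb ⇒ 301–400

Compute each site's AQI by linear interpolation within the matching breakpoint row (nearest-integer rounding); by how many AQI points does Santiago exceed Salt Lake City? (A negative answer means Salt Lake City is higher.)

Salt Lake City: row 695–965 (AQI 301–400). (400−301)·(789−695)/(965−695) + 301 = 99·94/270 + 301 ≈ 335.47 → 335.
Santiago: 568 lies in 478–694, so I_lo=201, I_hi=300, C_lo=478, C_hi=694.
(300−201)/(694−478) × (568−478) + 201 = 99/216 × 90 + 201 ≈ 242.25 → 242.
Bangkok: 422 ∈ [359, 477] ↔ index [101, 200].
101 + (422−359)·(200−101)/(477−359) = 101 + 63·99/118 ≈ 153.86, so AQI = 154.
AQIs: Salt Lake City=335, Santiago=242, Bangkok=154. Santiago (242) − Salt Lake City (335) = -93.

-93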